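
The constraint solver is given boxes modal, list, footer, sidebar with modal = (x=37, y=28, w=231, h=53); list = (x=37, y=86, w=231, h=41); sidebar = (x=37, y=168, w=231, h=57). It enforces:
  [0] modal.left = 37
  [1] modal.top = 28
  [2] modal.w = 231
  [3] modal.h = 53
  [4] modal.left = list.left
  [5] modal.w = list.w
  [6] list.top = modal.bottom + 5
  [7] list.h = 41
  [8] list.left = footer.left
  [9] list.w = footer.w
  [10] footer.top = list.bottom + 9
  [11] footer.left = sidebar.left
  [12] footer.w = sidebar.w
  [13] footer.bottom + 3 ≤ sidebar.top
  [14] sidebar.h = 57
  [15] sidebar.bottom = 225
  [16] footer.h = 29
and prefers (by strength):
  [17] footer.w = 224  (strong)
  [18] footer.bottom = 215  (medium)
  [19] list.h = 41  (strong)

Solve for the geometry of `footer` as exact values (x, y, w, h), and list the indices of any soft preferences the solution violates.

footer = (x=37, y=136, w=231, h=29)
violated soft preferences: 17, 18

1. footer.x = 37  [list.left = footer.left]
2. footer.w = 231  [list.w = footer.w]
3. footer.y = 136  [footer.top = list.bottom + 9]
4. footer.h = 29  [footer.h = 29]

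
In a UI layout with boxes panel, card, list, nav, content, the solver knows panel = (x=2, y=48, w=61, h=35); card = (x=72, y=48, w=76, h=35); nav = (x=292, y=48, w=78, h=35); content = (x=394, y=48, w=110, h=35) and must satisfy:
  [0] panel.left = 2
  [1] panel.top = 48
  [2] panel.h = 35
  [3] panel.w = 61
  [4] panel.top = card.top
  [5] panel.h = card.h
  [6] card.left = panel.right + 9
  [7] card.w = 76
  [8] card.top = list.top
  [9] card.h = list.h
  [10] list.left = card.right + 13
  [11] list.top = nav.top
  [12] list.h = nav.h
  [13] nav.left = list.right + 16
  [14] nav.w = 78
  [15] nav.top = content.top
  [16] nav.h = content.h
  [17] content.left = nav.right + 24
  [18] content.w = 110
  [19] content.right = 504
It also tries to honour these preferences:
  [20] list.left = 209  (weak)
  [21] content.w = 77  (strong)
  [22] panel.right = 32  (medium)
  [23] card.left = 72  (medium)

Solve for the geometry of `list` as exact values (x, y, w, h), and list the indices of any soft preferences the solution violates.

list = (x=161, y=48, w=115, h=35)
violated soft preferences: 20, 21, 22

1. list.y = 48  [card.top = list.top]
2. list.h = 35  [card.h = list.h]
3. list.x = 161  [list.left = card.right + 13]
4. list.w = 115  [nav.left = list.right + 16]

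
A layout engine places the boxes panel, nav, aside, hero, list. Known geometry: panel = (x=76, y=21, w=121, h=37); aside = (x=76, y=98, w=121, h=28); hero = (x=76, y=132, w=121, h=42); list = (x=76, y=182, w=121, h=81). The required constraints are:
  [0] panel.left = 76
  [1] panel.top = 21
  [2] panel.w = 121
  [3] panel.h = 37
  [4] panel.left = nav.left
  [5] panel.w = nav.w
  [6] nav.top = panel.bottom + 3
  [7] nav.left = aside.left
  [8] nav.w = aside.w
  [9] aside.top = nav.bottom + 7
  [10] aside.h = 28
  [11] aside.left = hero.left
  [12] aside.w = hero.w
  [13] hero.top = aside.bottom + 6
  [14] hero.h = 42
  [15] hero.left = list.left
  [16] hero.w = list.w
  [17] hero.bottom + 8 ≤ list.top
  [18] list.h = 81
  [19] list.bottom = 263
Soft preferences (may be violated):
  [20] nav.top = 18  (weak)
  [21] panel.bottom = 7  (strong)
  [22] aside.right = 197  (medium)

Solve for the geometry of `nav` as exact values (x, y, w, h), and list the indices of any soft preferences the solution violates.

nav = (x=76, y=61, w=121, h=30)
violated soft preferences: 20, 21

1. nav.x = 76  [panel.left = nav.left]
2. nav.w = 121  [panel.w = nav.w]
3. nav.y = 61  [nav.top = panel.bottom + 3]
4. nav.h = 30  [aside.top = nav.bottom + 7]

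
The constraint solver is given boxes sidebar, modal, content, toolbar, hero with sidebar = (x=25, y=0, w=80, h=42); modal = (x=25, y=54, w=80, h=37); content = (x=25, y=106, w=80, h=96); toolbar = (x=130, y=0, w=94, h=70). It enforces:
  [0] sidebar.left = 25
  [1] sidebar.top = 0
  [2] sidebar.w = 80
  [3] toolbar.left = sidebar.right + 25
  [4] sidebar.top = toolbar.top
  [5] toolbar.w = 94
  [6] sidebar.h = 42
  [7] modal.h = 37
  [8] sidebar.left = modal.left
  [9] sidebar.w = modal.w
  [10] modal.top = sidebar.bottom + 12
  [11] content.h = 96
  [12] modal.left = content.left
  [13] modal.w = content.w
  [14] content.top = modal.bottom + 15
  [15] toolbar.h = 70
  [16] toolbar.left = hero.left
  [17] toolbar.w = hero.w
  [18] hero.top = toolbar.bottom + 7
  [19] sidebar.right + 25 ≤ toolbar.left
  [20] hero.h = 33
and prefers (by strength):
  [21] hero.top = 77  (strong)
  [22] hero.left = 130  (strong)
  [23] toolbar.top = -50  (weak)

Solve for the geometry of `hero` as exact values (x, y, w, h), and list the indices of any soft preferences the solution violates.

hero = (x=130, y=77, w=94, h=33)
violated soft preferences: 23

1. hero.x = 130  [toolbar.left = hero.left]
2. hero.w = 94  [toolbar.w = hero.w]
3. hero.y = 77  [hero.top = toolbar.bottom + 7]
4. hero.h = 33  [hero.h = 33]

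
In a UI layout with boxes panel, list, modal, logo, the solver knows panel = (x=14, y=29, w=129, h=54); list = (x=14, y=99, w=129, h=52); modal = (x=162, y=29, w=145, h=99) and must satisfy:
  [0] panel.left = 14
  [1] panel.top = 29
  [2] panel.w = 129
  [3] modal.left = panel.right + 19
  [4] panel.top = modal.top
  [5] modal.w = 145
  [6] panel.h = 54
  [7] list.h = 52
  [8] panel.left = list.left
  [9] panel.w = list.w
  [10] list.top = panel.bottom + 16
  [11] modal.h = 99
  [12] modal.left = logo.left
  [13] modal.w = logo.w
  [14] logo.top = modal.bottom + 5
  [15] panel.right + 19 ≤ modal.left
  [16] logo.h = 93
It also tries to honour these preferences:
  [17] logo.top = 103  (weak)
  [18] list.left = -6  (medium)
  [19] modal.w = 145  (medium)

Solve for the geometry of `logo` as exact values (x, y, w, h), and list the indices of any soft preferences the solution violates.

1. logo.x = 162  [modal.left = logo.left]
2. logo.w = 145  [modal.w = logo.w]
3. logo.y = 133  [logo.top = modal.bottom + 5]
4. logo.h = 93  [logo.h = 93]

logo = (x=162, y=133, w=145, h=93)
violated soft preferences: 17, 18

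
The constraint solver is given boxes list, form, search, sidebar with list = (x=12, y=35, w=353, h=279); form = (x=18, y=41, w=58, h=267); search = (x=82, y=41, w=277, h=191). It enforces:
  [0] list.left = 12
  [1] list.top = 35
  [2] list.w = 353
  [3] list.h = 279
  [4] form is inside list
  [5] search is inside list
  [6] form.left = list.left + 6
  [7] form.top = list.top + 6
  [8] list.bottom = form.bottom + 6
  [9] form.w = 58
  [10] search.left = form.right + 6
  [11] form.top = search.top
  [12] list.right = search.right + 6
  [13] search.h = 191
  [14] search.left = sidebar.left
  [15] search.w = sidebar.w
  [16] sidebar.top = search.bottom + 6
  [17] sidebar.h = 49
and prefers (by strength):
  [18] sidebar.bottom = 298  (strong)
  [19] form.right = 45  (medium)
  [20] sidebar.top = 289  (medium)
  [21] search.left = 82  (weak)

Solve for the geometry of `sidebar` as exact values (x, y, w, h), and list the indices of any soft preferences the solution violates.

1. sidebar.x = 82  [search.left = sidebar.left]
2. sidebar.w = 277  [search.w = sidebar.w]
3. sidebar.y = 238  [sidebar.top = search.bottom + 6]
4. sidebar.h = 49  [sidebar.h = 49]

sidebar = (x=82, y=238, w=277, h=49)
violated soft preferences: 18, 19, 20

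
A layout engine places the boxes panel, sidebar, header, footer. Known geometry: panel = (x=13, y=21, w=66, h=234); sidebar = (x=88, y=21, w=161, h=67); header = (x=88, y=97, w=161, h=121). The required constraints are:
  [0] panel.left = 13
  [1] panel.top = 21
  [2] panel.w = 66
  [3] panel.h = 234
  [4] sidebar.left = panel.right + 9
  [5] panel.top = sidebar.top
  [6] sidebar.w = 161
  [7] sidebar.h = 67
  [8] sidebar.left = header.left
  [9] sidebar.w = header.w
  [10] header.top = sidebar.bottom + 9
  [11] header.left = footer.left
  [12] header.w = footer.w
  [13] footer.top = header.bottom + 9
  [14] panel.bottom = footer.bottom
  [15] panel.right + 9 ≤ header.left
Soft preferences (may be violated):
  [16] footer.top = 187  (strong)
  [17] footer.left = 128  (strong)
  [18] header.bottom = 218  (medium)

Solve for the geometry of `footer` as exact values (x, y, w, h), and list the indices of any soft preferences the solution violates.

1. footer.x = 88  [header.left = footer.left]
2. footer.w = 161  [header.w = footer.w]
3. footer.y = 227  [footer.top = header.bottom + 9]
4. footer.h = 28  [panel.bottom = footer.bottom]

footer = (x=88, y=227, w=161, h=28)
violated soft preferences: 16, 17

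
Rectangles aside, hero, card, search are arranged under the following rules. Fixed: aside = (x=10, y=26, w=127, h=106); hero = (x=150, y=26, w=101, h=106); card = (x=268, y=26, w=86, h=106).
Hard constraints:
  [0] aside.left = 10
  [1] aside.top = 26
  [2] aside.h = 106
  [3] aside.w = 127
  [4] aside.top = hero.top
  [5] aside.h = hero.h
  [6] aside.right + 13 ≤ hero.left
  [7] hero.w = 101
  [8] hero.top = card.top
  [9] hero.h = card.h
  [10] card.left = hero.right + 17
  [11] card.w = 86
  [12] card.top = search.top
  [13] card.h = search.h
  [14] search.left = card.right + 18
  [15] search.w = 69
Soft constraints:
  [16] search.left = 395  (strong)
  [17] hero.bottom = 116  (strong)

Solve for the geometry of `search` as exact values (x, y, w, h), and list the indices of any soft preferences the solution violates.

search = (x=372, y=26, w=69, h=106)
violated soft preferences: 16, 17

1. search.y = 26  [card.top = search.top]
2. search.h = 106  [card.h = search.h]
3. search.x = 372  [search.left = card.right + 18]
4. search.w = 69  [search.w = 69]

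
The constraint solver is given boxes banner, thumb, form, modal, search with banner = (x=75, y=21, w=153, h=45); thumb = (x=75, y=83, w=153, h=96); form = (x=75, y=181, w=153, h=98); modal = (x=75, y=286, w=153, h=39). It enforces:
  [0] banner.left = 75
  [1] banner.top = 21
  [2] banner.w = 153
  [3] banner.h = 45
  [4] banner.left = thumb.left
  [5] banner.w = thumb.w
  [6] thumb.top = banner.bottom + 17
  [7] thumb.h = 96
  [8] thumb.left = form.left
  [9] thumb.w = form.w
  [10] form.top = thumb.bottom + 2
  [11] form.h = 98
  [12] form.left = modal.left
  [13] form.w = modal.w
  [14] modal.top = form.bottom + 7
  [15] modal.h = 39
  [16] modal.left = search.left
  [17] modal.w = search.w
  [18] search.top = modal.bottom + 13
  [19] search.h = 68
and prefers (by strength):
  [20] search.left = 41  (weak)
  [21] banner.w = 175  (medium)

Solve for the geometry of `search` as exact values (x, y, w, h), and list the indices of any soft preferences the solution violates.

search = (x=75, y=338, w=153, h=68)
violated soft preferences: 20, 21

1. search.x = 75  [modal.left = search.left]
2. search.w = 153  [modal.w = search.w]
3. search.y = 338  [search.top = modal.bottom + 13]
4. search.h = 68  [search.h = 68]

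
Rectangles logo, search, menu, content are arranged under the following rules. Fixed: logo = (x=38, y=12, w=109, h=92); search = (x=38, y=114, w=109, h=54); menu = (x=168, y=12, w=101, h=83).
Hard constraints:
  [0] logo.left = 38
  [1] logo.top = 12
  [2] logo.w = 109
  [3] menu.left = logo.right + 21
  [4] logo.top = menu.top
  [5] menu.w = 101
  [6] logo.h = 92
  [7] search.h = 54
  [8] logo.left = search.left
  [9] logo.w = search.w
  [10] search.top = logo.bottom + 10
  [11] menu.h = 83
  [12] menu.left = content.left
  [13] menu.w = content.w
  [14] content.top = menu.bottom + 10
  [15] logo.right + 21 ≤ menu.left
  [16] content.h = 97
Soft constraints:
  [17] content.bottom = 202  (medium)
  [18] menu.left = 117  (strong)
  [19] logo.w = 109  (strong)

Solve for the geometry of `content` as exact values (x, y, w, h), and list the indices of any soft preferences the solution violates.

content = (x=168, y=105, w=101, h=97)
violated soft preferences: 18

1. content.x = 168  [menu.left = content.left]
2. content.w = 101  [menu.w = content.w]
3. content.y = 105  [content.top = menu.bottom + 10]
4. content.h = 97  [content.h = 97]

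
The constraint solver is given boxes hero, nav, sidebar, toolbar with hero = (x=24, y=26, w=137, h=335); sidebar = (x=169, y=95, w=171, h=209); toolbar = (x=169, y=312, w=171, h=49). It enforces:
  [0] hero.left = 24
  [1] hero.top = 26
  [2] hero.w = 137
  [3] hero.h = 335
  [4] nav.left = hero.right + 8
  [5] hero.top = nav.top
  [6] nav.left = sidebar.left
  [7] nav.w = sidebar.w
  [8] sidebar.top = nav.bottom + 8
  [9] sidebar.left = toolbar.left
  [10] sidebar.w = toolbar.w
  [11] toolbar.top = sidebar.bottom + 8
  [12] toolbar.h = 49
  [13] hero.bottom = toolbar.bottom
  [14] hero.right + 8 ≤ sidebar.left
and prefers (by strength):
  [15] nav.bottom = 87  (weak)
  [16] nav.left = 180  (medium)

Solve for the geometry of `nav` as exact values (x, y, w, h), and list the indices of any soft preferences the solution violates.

nav = (x=169, y=26, w=171, h=61)
violated soft preferences: 16

1. nav.x = 169  [nav.left = hero.right + 8]
2. nav.y = 26  [hero.top = nav.top]
3. nav.w = 171  [nav.w = sidebar.w]
4. nav.h = 61  [sidebar.top = nav.bottom + 8]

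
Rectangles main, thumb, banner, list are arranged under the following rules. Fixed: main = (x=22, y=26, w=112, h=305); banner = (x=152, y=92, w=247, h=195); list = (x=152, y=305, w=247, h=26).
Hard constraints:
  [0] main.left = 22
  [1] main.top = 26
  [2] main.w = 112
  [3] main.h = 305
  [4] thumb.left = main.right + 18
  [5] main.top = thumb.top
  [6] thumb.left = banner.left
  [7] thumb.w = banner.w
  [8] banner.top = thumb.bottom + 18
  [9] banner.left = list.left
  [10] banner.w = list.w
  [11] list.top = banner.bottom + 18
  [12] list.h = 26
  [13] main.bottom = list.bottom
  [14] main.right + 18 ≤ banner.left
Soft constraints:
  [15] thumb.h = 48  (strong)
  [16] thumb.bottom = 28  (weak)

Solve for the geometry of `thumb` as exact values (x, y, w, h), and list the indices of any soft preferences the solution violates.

thumb = (x=152, y=26, w=247, h=48)
violated soft preferences: 16

1. thumb.x = 152  [thumb.left = main.right + 18]
2. thumb.y = 26  [main.top = thumb.top]
3. thumb.w = 247  [thumb.w = banner.w]
4. thumb.h = 48  [banner.top = thumb.bottom + 18]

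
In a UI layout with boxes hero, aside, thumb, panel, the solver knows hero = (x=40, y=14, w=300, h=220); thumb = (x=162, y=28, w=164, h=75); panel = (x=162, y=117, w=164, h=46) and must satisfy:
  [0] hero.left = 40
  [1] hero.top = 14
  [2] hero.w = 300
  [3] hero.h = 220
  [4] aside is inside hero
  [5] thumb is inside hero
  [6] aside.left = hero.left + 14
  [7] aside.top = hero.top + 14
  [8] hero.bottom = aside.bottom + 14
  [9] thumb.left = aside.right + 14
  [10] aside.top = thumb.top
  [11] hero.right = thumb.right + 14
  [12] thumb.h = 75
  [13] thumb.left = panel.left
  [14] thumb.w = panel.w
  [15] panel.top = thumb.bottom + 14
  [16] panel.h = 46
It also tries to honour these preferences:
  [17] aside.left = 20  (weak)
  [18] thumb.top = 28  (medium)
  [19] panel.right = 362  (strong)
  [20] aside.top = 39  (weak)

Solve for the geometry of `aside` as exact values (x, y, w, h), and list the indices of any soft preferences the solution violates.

1. aside.x = 54  [aside.left = hero.left + 14]
2. aside.y = 28  [aside.top = hero.top + 14]
3. aside.h = 192  [hero.bottom = aside.bottom + 14]
4. aside.w = 94  [thumb.left = aside.right + 14]

aside = (x=54, y=28, w=94, h=192)
violated soft preferences: 17, 19, 20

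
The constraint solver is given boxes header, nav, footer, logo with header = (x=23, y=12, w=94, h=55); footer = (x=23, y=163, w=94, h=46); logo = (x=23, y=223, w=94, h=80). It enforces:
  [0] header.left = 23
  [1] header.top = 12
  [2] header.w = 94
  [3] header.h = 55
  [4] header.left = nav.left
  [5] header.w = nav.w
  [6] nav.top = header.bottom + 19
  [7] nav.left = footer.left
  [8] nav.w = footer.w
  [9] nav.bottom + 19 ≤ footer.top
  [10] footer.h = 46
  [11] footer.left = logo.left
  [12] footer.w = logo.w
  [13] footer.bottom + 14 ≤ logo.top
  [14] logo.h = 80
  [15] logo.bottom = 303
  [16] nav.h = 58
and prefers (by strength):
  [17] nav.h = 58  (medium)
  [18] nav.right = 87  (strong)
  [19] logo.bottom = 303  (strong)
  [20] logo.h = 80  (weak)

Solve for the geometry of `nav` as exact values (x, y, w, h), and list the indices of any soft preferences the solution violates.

1. nav.x = 23  [header.left = nav.left]
2. nav.w = 94  [header.w = nav.w]
3. nav.y = 86  [nav.top = header.bottom + 19]
4. nav.h = 58  [nav.h = 58]

nav = (x=23, y=86, w=94, h=58)
violated soft preferences: 18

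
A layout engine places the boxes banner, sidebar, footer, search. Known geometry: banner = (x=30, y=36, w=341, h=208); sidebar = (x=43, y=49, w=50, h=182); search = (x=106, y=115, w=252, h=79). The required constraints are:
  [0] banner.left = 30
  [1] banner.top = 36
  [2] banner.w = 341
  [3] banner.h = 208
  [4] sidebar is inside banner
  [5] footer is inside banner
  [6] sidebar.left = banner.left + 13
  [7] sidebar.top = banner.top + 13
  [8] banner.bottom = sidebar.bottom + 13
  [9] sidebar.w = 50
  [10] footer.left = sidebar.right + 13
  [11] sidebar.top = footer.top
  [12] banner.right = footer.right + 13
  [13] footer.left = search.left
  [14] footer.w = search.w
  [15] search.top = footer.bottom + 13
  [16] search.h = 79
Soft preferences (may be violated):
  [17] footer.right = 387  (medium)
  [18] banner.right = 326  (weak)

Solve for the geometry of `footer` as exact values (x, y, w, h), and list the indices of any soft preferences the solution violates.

1. footer.x = 106  [footer.left = sidebar.right + 13]
2. footer.y = 49  [sidebar.top = footer.top]
3. footer.w = 252  [banner.right = footer.right + 13]
4. footer.h = 53  [search.top = footer.bottom + 13]

footer = (x=106, y=49, w=252, h=53)
violated soft preferences: 17, 18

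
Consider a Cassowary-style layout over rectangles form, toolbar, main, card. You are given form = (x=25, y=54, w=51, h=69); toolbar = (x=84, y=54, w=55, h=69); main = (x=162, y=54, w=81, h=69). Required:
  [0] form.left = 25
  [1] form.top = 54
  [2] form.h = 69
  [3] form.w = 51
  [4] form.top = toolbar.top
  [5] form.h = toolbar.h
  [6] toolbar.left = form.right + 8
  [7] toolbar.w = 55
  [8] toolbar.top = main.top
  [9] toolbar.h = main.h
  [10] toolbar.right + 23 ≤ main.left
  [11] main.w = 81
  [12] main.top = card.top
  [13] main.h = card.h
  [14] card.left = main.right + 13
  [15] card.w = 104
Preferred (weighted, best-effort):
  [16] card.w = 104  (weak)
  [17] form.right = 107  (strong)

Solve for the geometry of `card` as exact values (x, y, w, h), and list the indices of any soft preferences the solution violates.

1. card.y = 54  [main.top = card.top]
2. card.h = 69  [main.h = card.h]
3. card.x = 256  [card.left = main.right + 13]
4. card.w = 104  [card.w = 104]

card = (x=256, y=54, w=104, h=69)
violated soft preferences: 17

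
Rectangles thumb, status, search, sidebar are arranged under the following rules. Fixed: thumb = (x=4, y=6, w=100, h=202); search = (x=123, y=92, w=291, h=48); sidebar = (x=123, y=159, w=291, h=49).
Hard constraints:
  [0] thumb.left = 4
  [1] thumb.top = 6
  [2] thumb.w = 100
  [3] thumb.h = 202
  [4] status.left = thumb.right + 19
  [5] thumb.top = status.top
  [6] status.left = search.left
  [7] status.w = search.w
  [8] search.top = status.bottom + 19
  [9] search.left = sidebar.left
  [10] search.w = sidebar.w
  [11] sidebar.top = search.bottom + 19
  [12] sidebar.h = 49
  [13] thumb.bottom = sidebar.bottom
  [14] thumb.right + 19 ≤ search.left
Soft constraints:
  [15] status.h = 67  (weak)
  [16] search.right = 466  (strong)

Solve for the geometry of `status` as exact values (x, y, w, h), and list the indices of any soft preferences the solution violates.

status = (x=123, y=6, w=291, h=67)
violated soft preferences: 16

1. status.x = 123  [status.left = thumb.right + 19]
2. status.y = 6  [thumb.top = status.top]
3. status.w = 291  [status.w = search.w]
4. status.h = 67  [search.top = status.bottom + 19]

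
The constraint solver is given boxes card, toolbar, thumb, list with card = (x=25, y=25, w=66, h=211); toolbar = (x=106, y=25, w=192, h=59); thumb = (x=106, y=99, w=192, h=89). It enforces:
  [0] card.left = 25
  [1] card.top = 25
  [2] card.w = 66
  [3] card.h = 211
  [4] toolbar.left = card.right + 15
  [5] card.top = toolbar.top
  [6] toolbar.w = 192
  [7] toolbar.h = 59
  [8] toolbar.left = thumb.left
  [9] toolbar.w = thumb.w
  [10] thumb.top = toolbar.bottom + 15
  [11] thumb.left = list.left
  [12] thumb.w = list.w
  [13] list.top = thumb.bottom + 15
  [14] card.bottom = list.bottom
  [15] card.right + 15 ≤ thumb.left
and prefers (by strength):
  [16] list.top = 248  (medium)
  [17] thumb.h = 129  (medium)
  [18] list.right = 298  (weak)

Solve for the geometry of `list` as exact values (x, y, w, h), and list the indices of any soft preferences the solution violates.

list = (x=106, y=203, w=192, h=33)
violated soft preferences: 16, 17

1. list.x = 106  [thumb.left = list.left]
2. list.w = 192  [thumb.w = list.w]
3. list.y = 203  [list.top = thumb.bottom + 15]
4. list.h = 33  [card.bottom = list.bottom]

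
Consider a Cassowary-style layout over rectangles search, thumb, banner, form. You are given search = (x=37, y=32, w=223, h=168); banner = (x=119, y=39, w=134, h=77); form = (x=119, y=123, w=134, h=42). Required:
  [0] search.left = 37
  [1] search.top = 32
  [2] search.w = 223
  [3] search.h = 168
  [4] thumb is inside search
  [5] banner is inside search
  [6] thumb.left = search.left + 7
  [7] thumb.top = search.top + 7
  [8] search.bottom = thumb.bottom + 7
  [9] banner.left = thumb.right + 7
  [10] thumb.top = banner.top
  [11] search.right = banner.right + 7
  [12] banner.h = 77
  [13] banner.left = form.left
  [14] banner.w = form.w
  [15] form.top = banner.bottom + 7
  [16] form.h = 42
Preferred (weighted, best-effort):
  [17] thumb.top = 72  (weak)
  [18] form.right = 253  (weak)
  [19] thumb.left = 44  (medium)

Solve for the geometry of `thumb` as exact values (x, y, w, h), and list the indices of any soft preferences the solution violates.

thumb = (x=44, y=39, w=68, h=154)
violated soft preferences: 17

1. thumb.x = 44  [thumb.left = search.left + 7]
2. thumb.y = 39  [thumb.top = search.top + 7]
3. thumb.h = 154  [search.bottom = thumb.bottom + 7]
4. thumb.w = 68  [banner.left = thumb.right + 7]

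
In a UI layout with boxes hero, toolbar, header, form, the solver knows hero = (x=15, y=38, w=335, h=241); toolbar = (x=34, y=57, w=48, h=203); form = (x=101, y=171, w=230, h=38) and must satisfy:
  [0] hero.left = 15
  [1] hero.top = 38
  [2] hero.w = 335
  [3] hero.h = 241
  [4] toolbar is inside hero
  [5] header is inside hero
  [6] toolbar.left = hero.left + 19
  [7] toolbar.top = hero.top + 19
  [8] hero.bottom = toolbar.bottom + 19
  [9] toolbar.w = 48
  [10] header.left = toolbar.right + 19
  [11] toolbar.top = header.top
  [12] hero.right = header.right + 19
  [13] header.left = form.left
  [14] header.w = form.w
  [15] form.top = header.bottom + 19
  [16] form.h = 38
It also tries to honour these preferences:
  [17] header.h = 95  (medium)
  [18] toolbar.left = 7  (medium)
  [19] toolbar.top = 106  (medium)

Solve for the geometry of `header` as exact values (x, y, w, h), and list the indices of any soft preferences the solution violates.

header = (x=101, y=57, w=230, h=95)
violated soft preferences: 18, 19

1. header.x = 101  [header.left = toolbar.right + 19]
2. header.y = 57  [toolbar.top = header.top]
3. header.w = 230  [hero.right = header.right + 19]
4. header.h = 95  [form.top = header.bottom + 19]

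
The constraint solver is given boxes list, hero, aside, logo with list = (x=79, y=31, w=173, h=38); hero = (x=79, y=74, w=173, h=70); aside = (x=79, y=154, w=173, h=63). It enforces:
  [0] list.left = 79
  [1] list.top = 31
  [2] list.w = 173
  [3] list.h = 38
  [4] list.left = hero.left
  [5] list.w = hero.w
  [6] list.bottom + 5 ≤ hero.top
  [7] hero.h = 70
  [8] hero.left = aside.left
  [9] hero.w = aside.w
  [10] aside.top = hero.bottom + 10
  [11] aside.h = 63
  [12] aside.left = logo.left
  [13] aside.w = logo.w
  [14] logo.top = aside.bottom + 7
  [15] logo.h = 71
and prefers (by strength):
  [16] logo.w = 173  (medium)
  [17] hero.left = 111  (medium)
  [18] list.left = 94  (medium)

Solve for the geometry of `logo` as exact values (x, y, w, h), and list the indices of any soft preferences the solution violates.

logo = (x=79, y=224, w=173, h=71)
violated soft preferences: 17, 18

1. logo.x = 79  [aside.left = logo.left]
2. logo.w = 173  [aside.w = logo.w]
3. logo.y = 224  [logo.top = aside.bottom + 7]
4. logo.h = 71  [logo.h = 71]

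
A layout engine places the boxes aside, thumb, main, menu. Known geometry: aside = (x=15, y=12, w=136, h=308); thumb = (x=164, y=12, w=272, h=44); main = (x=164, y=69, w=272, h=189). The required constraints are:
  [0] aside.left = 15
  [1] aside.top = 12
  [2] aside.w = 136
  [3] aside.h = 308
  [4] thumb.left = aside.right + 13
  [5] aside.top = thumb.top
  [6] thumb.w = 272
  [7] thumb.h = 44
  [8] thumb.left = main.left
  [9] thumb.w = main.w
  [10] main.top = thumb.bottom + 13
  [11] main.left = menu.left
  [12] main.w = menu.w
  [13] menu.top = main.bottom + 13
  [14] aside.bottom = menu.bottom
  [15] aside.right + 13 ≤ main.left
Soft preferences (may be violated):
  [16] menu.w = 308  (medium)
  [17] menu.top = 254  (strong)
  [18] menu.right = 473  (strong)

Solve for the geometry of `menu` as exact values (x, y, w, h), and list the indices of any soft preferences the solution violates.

1. menu.x = 164  [main.left = menu.left]
2. menu.w = 272  [main.w = menu.w]
3. menu.y = 271  [menu.top = main.bottom + 13]
4. menu.h = 49  [aside.bottom = menu.bottom]

menu = (x=164, y=271, w=272, h=49)
violated soft preferences: 16, 17, 18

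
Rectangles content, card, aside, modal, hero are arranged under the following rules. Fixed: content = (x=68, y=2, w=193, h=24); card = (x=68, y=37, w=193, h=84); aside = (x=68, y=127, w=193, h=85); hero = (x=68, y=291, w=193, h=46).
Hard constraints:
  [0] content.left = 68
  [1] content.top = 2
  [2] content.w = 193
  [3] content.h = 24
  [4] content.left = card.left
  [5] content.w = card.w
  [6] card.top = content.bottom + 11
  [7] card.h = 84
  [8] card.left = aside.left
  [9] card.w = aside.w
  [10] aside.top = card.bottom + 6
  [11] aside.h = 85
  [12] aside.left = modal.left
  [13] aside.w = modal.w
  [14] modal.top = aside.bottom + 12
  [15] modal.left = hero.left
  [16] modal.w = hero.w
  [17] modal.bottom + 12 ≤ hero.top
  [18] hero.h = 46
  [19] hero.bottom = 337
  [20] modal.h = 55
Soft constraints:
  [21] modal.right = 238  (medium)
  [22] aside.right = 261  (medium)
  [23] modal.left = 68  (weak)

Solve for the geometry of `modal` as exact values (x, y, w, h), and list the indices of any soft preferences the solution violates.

1. modal.x = 68  [aside.left = modal.left]
2. modal.w = 193  [aside.w = modal.w]
3. modal.y = 224  [modal.top = aside.bottom + 12]
4. modal.h = 55  [modal.h = 55]

modal = (x=68, y=224, w=193, h=55)
violated soft preferences: 21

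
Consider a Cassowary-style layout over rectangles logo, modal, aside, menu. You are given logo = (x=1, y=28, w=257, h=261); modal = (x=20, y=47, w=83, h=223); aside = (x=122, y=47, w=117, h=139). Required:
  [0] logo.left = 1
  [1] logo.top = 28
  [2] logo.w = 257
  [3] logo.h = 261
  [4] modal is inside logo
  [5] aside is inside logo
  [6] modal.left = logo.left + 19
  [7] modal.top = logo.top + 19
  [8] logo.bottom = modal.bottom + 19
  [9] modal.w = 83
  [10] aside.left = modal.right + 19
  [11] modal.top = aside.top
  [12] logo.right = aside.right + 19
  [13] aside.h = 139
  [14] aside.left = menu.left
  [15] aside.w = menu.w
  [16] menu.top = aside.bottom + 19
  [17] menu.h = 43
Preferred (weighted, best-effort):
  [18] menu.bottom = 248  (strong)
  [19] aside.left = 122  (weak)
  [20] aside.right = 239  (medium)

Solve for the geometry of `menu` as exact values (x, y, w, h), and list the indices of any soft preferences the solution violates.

1. menu.x = 122  [aside.left = menu.left]
2. menu.w = 117  [aside.w = menu.w]
3. menu.y = 205  [menu.top = aside.bottom + 19]
4. menu.h = 43  [menu.h = 43]

menu = (x=122, y=205, w=117, h=43)
violated soft preferences: none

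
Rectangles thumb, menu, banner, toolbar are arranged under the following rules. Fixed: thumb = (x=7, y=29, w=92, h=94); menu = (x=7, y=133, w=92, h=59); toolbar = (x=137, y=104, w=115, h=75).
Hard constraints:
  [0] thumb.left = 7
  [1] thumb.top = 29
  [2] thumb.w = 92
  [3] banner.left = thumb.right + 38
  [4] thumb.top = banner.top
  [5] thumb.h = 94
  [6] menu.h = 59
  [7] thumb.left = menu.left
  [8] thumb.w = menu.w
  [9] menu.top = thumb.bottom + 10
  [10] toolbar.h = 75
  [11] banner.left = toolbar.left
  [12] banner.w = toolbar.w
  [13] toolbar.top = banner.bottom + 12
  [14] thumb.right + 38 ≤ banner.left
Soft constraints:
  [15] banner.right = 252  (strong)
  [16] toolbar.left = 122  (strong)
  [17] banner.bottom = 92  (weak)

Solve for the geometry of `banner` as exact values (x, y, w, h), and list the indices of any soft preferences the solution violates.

1. banner.x = 137  [banner.left = thumb.right + 38]
2. banner.y = 29  [thumb.top = banner.top]
3. banner.w = 115  [banner.w = toolbar.w]
4. banner.h = 63  [toolbar.top = banner.bottom + 12]

banner = (x=137, y=29, w=115, h=63)
violated soft preferences: 16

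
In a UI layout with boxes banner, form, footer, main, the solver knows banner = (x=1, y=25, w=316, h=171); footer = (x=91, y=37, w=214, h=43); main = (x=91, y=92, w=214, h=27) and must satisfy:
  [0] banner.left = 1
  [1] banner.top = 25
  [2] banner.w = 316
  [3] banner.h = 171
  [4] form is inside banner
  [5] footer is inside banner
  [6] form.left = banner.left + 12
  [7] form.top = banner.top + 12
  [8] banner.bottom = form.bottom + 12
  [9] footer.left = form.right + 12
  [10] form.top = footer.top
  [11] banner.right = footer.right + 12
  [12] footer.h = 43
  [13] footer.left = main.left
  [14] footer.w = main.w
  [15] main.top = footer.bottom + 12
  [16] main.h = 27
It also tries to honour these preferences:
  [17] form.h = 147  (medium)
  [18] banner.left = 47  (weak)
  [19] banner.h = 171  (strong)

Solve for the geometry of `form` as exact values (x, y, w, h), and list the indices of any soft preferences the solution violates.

form = (x=13, y=37, w=66, h=147)
violated soft preferences: 18

1. form.x = 13  [form.left = banner.left + 12]
2. form.y = 37  [form.top = banner.top + 12]
3. form.h = 147  [banner.bottom = form.bottom + 12]
4. form.w = 66  [footer.left = form.right + 12]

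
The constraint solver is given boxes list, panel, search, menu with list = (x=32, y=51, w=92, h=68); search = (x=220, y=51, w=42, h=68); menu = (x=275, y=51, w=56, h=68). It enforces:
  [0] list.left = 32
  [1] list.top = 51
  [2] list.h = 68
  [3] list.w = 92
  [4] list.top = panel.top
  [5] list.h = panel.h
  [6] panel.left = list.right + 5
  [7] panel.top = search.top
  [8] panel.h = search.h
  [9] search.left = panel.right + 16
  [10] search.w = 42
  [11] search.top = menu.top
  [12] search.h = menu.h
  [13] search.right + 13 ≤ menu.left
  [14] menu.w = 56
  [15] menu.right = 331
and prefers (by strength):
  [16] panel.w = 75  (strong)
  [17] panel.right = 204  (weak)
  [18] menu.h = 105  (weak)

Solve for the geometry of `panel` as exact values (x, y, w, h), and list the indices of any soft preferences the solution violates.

1. panel.y = 51  [list.top = panel.top]
2. panel.h = 68  [list.h = panel.h]
3. panel.x = 129  [panel.left = list.right + 5]
4. panel.w = 75  [search.left = panel.right + 16]

panel = (x=129, y=51, w=75, h=68)
violated soft preferences: 18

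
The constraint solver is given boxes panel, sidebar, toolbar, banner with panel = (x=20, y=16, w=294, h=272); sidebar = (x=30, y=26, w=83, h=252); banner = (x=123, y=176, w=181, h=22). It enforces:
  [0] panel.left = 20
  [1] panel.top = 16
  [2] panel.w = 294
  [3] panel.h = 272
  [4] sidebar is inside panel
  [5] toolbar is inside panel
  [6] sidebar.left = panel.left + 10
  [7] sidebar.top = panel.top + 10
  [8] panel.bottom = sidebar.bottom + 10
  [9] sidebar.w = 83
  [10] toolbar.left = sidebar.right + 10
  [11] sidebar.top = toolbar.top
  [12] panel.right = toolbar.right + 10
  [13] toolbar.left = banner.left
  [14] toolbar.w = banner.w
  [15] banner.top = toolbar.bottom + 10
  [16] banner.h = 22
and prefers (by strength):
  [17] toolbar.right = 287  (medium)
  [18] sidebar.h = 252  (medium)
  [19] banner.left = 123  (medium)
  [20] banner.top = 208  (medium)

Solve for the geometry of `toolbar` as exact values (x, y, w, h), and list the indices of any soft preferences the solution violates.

toolbar = (x=123, y=26, w=181, h=140)
violated soft preferences: 17, 20

1. toolbar.x = 123  [toolbar.left = sidebar.right + 10]
2. toolbar.y = 26  [sidebar.top = toolbar.top]
3. toolbar.w = 181  [panel.right = toolbar.right + 10]
4. toolbar.h = 140  [banner.top = toolbar.bottom + 10]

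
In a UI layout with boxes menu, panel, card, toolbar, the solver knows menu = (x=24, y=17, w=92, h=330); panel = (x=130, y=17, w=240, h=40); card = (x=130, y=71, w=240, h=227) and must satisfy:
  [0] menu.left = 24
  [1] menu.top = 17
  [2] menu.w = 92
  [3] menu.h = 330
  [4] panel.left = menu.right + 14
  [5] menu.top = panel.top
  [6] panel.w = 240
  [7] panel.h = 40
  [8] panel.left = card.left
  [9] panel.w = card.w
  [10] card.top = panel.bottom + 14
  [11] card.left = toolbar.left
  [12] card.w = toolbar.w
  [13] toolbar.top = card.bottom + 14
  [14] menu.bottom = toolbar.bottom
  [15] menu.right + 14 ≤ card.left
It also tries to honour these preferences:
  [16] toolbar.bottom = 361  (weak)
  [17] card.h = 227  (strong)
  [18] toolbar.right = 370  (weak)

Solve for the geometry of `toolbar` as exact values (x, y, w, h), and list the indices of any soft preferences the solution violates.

toolbar = (x=130, y=312, w=240, h=35)
violated soft preferences: 16

1. toolbar.x = 130  [card.left = toolbar.left]
2. toolbar.w = 240  [card.w = toolbar.w]
3. toolbar.y = 312  [toolbar.top = card.bottom + 14]
4. toolbar.h = 35  [menu.bottom = toolbar.bottom]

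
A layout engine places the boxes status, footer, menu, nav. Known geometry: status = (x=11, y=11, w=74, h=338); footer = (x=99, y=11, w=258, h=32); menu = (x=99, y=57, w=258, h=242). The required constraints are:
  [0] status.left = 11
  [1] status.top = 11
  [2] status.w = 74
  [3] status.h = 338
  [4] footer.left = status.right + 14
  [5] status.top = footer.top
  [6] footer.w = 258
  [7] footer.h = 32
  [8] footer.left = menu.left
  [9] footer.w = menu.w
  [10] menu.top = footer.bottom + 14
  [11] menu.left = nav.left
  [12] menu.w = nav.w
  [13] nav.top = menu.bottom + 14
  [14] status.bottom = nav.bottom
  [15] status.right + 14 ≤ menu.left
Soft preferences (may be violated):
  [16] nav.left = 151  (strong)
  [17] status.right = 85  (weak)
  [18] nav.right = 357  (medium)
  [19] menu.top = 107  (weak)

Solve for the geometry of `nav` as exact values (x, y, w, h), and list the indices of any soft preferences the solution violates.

1. nav.x = 99  [menu.left = nav.left]
2. nav.w = 258  [menu.w = nav.w]
3. nav.y = 313  [nav.top = menu.bottom + 14]
4. nav.h = 36  [status.bottom = nav.bottom]

nav = (x=99, y=313, w=258, h=36)
violated soft preferences: 16, 19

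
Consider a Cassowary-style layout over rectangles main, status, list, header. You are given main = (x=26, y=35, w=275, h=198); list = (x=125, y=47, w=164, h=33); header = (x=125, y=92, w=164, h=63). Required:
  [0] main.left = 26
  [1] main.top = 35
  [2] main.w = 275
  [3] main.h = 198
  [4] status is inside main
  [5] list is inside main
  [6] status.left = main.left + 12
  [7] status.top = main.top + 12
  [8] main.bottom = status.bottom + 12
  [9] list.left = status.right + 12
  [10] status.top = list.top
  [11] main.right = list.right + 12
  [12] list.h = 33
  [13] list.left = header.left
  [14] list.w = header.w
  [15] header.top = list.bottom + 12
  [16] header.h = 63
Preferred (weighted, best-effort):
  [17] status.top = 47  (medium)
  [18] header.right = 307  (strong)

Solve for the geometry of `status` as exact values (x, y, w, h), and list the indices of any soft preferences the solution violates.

1. status.x = 38  [status.left = main.left + 12]
2. status.y = 47  [status.top = main.top + 12]
3. status.h = 174  [main.bottom = status.bottom + 12]
4. status.w = 75  [list.left = status.right + 12]

status = (x=38, y=47, w=75, h=174)
violated soft preferences: 18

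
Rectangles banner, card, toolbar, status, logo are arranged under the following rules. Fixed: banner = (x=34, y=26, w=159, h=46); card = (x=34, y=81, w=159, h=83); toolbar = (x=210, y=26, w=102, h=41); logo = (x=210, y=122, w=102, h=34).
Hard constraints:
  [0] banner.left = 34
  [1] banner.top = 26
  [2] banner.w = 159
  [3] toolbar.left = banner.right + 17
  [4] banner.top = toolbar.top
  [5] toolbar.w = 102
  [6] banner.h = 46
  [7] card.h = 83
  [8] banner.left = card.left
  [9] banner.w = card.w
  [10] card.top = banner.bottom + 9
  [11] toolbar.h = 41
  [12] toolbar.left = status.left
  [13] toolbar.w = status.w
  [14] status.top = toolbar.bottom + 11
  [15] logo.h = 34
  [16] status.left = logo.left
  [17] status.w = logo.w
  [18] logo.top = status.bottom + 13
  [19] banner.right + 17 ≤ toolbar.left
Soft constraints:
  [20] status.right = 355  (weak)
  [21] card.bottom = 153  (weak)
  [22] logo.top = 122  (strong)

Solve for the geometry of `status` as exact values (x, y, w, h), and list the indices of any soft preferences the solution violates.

1. status.x = 210  [toolbar.left = status.left]
2. status.w = 102  [toolbar.w = status.w]
3. status.y = 78  [status.top = toolbar.bottom + 11]
4. status.h = 31  [logo.top = status.bottom + 13]

status = (x=210, y=78, w=102, h=31)
violated soft preferences: 20, 21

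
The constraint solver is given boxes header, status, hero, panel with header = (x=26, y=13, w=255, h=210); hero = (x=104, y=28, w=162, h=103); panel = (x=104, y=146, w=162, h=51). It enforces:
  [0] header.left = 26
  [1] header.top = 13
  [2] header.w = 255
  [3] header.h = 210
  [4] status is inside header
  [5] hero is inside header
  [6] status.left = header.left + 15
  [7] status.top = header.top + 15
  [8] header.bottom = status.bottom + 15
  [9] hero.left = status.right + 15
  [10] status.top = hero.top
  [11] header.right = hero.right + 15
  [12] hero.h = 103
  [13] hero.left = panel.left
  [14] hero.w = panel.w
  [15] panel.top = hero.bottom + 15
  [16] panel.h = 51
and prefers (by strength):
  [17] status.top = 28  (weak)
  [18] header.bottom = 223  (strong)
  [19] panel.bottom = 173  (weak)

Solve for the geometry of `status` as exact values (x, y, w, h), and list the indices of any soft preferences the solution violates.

status = (x=41, y=28, w=48, h=180)
violated soft preferences: 19

1. status.x = 41  [status.left = header.left + 15]
2. status.y = 28  [status.top = header.top + 15]
3. status.h = 180  [header.bottom = status.bottom + 15]
4. status.w = 48  [hero.left = status.right + 15]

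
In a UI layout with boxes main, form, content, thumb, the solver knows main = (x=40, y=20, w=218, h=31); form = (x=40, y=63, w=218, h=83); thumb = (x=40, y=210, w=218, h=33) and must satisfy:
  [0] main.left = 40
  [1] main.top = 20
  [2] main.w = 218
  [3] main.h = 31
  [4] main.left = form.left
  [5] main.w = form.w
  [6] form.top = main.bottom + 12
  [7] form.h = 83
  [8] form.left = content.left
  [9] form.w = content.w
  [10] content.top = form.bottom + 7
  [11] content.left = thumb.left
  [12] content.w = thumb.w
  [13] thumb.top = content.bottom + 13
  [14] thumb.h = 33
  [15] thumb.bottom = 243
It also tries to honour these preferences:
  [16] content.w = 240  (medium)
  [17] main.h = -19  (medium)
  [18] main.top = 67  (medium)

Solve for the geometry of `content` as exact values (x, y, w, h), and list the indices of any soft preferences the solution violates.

1. content.x = 40  [form.left = content.left]
2. content.w = 218  [form.w = content.w]
3. content.y = 153  [content.top = form.bottom + 7]
4. content.h = 44  [thumb.top = content.bottom + 13]

content = (x=40, y=153, w=218, h=44)
violated soft preferences: 16, 17, 18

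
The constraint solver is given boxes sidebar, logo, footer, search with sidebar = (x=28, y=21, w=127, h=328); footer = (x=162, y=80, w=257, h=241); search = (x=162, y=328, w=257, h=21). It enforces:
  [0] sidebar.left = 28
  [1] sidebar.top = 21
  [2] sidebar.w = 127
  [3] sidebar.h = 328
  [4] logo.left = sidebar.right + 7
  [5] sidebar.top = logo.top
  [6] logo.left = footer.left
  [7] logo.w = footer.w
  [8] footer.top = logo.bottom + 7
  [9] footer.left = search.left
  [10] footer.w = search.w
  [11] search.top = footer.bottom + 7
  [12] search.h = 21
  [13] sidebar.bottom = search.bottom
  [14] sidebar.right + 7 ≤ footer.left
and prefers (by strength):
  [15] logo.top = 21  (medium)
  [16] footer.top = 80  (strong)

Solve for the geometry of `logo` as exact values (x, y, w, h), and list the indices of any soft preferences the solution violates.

logo = (x=162, y=21, w=257, h=52)
violated soft preferences: none

1. logo.x = 162  [logo.left = sidebar.right + 7]
2. logo.y = 21  [sidebar.top = logo.top]
3. logo.w = 257  [logo.w = footer.w]
4. logo.h = 52  [footer.top = logo.bottom + 7]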